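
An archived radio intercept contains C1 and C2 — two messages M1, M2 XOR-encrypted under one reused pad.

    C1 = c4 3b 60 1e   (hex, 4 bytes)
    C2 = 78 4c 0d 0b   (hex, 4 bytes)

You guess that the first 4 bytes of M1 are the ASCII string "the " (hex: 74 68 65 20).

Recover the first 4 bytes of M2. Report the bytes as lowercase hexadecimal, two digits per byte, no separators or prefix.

First, C1 ⊕ C2 = (M1 ⊕ K) ⊕ (M2 ⊕ K) = M1 ⊕ M2, so the key drops out. Then M2 = (M1 ⊕ M2) ⊕ M1 over the first 4 bytes.
byte 0: (c4 ^ 78) ^ 74 = bc ^ 74 = c8
byte 1: (3b ^ 4c) ^ 68 = 77 ^ 68 = 1f
byte 2: (60 ^ 0d) ^ 65 = 6d ^ 65 = 08
byte 3: (1e ^ 0b) ^ 20 = 15 ^ 20 = 35

c81f0835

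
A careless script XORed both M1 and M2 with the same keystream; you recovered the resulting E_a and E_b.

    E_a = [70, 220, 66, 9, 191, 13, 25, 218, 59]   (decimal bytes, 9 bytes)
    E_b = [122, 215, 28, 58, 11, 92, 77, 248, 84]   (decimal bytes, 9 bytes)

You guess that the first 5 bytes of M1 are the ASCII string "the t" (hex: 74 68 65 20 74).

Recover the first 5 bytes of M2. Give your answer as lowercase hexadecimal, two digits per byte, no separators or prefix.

48633b13c0

First, E_a ⊕ E_b = (M1 ⊕ K) ⊕ (M2 ⊕ K) = M1 ⊕ M2, so the key drops out. Then M2 = (M1 ⊕ M2) ⊕ M1 over the first 5 bytes.
byte 0: (46 ^ 7a) ^ 74 = 3c ^ 74 = 48
byte 1: (dc ^ d7) ^ 68 = 0b ^ 68 = 63
byte 2: (42 ^ 1c) ^ 65 = 5e ^ 65 = 3b
byte 3: (09 ^ 3a) ^ 20 = 33 ^ 20 = 13
byte 4: (bf ^ 0b) ^ 74 = b4 ^ 74 = c0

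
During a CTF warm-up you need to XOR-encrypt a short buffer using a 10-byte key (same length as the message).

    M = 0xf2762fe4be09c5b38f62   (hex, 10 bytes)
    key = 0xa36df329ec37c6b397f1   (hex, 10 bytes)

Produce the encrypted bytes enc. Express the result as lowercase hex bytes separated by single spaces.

51 1b dc cd 52 3e 03 00 18 93

f2 xor a3 = 51
76 xor 6d = 1b
2f xor f3 = dc
e4 xor 29 = cd
be xor ec = 52
09 xor 37 = 3e
c5 xor c6 = 03
b3 xor b3 = 00
8f xor 97 = 18
62 xor f1 = 93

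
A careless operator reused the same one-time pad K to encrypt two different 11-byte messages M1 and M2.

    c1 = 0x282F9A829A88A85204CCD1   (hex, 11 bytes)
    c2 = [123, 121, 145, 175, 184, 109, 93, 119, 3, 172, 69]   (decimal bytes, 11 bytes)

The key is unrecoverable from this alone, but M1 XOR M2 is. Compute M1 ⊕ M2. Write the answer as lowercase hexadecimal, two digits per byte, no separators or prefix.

c1 ⊕ c2 = (M1 ⊕ K) ⊕ (M2 ⊕ K) = M1 ⊕ M2 — the shared key cancels under XOR.
 40 ^ 123 =  83
 47 ^ 121 =  86
154 ^ 145 =  11
130 ^ 175 =  45
154 ^ 184 =  34
136 ^ 109 = 229
168 ^  93 = 245
 82 ^ 119 =  37
  4 ^   3 =   7
204 ^ 172 =  96
209 ^  69 = 148

53560b2d22e5f525076094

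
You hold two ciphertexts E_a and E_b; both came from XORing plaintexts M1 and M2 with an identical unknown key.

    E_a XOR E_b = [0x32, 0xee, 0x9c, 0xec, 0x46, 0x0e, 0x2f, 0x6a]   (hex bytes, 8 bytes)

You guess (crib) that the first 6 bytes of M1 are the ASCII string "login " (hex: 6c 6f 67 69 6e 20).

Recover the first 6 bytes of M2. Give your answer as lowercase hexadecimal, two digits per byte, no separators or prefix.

5e81fb85282e

Since E_a ⊕ E_b = M1 ⊕ M2, XORing with the guessed M1 bytes yields the corresponding M2 bytes: M2 = (E_a ⊕ E_b) ⊕ M1.
byte 0: 32 ^ 6c = 5e
byte 1: ee ^ 6f = 81
byte 2: 9c ^ 67 = fb
byte 3: ec ^ 69 = 85
byte 4: 46 ^ 6e = 28
byte 5: 0e ^ 20 = 2e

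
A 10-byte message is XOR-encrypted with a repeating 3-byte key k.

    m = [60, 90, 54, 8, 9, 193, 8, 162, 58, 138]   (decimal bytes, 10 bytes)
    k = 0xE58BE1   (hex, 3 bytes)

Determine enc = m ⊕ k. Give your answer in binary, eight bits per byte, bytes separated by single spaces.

The 3-byte key repeats, so the effective keystream is e5 8b e1 e5 8b e1 e5 8b e1 e5.
byte 0: 3c xor e5 = d9
byte 1: 5a xor 8b = d1
byte 2: 36 xor e1 = d7
byte 3: 08 xor e5 = ed
byte 4: 09 xor 8b = 82
byte 5: c1 xor e1 = 20
byte 6: 08 xor e5 = ed
byte 7: a2 xor 8b = 29
byte 8: 3a xor e1 = db
byte 9: 8a xor e5 = 6f

11011001 11010001 11010111 11101101 10000010 00100000 11101101 00101001 11011011 01101111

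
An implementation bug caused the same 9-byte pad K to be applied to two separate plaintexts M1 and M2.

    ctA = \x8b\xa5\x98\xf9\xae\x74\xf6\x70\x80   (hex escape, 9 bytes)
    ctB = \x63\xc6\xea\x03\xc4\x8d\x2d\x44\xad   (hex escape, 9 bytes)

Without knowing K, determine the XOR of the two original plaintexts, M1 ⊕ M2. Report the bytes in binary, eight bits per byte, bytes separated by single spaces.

ctA ⊕ ctB = (M1 ⊕ K) ⊕ (M2 ⊕ K) = M1 ⊕ M2 — the shared key cancels under XOR.
8b XOR 63 = e8
a5 XOR c6 = 63
98 XOR ea = 72
f9 XOR 03 = fa
ae XOR c4 = 6a
74 XOR 8d = f9
f6 XOR 2d = db
70 XOR 44 = 34
80 XOR ad = 2d

11101000 01100011 01110010 11111010 01101010 11111001 11011011 00110100 00101101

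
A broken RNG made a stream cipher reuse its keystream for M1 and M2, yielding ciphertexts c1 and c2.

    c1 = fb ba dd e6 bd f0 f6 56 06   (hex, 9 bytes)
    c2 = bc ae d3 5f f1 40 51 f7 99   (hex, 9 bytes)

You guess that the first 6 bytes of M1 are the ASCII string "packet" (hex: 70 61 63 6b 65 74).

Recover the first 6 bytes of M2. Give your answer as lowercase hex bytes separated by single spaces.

37 75 6d d2 29 c4

First, c1 ⊕ c2 = (M1 ⊕ K) ⊕ (M2 ⊕ K) = M1 ⊕ M2, so the key drops out. Then M2 = (M1 ⊕ M2) ⊕ M1 over the first 6 bytes.
byte 0: (fb XOR bc) XOR 70 = 47 XOR 70 = 37
byte 1: (ba XOR ae) XOR 61 = 14 XOR 61 = 75
byte 2: (dd XOR d3) XOR 63 = 0e XOR 63 = 6d
byte 3: (e6 XOR 5f) XOR 6b = b9 XOR 6b = d2
byte 4: (bd XOR f1) XOR 65 = 4c XOR 65 = 29
byte 5: (f0 XOR 40) XOR 74 = b0 XOR 74 = c4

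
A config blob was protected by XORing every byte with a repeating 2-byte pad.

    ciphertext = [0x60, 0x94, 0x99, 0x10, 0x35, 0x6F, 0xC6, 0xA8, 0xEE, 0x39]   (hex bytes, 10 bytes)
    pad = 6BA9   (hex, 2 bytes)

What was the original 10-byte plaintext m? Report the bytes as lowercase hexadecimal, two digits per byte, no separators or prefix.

The 2-byte key repeats, so the effective keystream is 6b a9 6b a9 6b a9 6b a9 6b a9.
byte 0: 60 XOR 6b = 0b
byte 1: 94 XOR a9 = 3d
byte 2: 99 XOR 6b = f2
byte 3: 10 XOR a9 = b9
byte 4: 35 XOR 6b = 5e
byte 5: 6f XOR a9 = c6
byte 6: c6 XOR 6b = ad
byte 7: a8 XOR a9 = 01
byte 8: ee XOR 6b = 85
byte 9: 39 XOR a9 = 90

0b3df2b95ec6ad018590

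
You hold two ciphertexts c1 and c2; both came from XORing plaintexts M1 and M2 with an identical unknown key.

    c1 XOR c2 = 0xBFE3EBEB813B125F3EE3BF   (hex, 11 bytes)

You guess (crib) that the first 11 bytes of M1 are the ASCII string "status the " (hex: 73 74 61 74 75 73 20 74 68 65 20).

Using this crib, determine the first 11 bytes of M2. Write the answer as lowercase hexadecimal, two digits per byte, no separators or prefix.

cc978a9ff448322b56869f

Since c1 ⊕ c2 = M1 ⊕ M2, XORing with the guessed M1 bytes yields the corresponding M2 bytes: M2 = (c1 ⊕ c2) ⊕ M1.
byte 0: 191 XOR 115 = 204
byte 1: 227 XOR 116 = 151
byte 2: 235 XOR  97 = 138
byte 3: 235 XOR 116 = 159
byte 4: 129 XOR 117 = 244
byte 5:  59 XOR 115 =  72
byte 6:  18 XOR  32 =  50
byte 7:  95 XOR 116 =  43
byte 8:  62 XOR 104 =  86
byte 9: 227 XOR 101 = 134
byte 10: 191 XOR  32 = 159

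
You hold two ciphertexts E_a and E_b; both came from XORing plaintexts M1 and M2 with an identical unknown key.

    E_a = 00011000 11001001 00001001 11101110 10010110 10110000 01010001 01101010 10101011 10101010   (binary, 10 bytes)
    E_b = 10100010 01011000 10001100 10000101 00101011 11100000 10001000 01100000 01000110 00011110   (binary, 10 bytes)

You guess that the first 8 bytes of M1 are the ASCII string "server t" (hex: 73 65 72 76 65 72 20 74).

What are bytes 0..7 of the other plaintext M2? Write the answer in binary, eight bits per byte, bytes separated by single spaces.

First, E_a ⊕ E_b = (M1 ⊕ K) ⊕ (M2 ⊕ K) = M1 ⊕ M2, so the key drops out. Then M2 = (M1 ⊕ M2) ⊕ M1 over the first 8 bytes.
byte 0: (18 ^ a2) ^ 73 = ba ^ 73 = c9
byte 1: (c9 ^ 58) ^ 65 = 91 ^ 65 = f4
byte 2: (09 ^ 8c) ^ 72 = 85 ^ 72 = f7
byte 3: (ee ^ 85) ^ 76 = 6b ^ 76 = 1d
byte 4: (96 ^ 2b) ^ 65 = bd ^ 65 = d8
byte 5: (b0 ^ e0) ^ 72 = 50 ^ 72 = 22
byte 6: (51 ^ 88) ^ 20 = d9 ^ 20 = f9
byte 7: (6a ^ 60) ^ 74 = 0a ^ 74 = 7e

11001001 11110100 11110111 00011101 11011000 00100010 11111001 01111110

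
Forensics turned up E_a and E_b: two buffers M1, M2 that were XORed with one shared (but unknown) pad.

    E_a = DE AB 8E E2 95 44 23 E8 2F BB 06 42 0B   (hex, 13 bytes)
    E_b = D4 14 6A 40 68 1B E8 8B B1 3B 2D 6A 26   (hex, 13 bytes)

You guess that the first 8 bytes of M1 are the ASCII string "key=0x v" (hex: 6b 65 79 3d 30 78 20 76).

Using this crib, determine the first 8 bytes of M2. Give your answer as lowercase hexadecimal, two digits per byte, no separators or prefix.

61da9d9fcd27eb15

First, E_a ⊕ E_b = (M1 ⊕ K) ⊕ (M2 ⊕ K) = M1 ⊕ M2, so the key drops out. Then M2 = (M1 ⊕ M2) ⊕ M1 over the first 8 bytes.
byte 0: (de xor d4) xor 6b = 0a xor 6b = 61
byte 1: (ab xor 14) xor 65 = bf xor 65 = da
byte 2: (8e xor 6a) xor 79 = e4 xor 79 = 9d
byte 3: (e2 xor 40) xor 3d = a2 xor 3d = 9f
byte 4: (95 xor 68) xor 30 = fd xor 30 = cd
byte 5: (44 xor 1b) xor 78 = 5f xor 78 = 27
byte 6: (23 xor e8) xor 20 = cb xor 20 = eb
byte 7: (e8 xor 8b) xor 76 = 63 xor 76 = 15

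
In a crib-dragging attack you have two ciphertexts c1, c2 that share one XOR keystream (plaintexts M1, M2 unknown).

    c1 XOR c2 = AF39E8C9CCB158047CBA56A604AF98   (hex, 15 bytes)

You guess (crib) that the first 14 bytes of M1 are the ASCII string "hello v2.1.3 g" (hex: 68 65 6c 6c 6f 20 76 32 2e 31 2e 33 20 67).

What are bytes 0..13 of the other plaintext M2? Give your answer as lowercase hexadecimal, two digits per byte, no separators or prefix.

Since c1 ⊕ c2 = M1 ⊕ M2, XORing with the guessed M1 bytes yields the corresponding M2 bytes: M2 = (c1 ⊕ c2) ⊕ M1.
byte 0: af ^ 68 = c7
byte 1: 39 ^ 65 = 5c
byte 2: e8 ^ 6c = 84
byte 3: c9 ^ 6c = a5
byte 4: cc ^ 6f = a3
byte 5: b1 ^ 20 = 91
byte 6: 58 ^ 76 = 2e
byte 7: 04 ^ 32 = 36
byte 8: 7c ^ 2e = 52
byte 9: ba ^ 31 = 8b
byte 10: 56 ^ 2e = 78
byte 11: a6 ^ 33 = 95
byte 12: 04 ^ 20 = 24
byte 13: af ^ 67 = c8

c75c84a5a3912e36528b789524c8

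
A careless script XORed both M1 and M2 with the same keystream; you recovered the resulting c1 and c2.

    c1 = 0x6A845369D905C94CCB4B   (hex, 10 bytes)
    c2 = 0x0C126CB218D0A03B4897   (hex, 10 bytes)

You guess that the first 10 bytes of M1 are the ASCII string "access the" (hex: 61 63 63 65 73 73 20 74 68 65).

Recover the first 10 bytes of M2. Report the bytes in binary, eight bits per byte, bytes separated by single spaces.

First, c1 ⊕ c2 = (M1 ⊕ K) ⊕ (M2 ⊕ K) = M1 ⊕ M2, so the key drops out. Then M2 = (M1 ⊕ M2) ⊕ M1 over the first 10 bytes.
byte 0: (6a ^ 0c) ^ 61 = 66 ^ 61 = 07
byte 1: (84 ^ 12) ^ 63 = 96 ^ 63 = f5
byte 2: (53 ^ 6c) ^ 63 = 3f ^ 63 = 5c
byte 3: (69 ^ b2) ^ 65 = db ^ 65 = be
byte 4: (d9 ^ 18) ^ 73 = c1 ^ 73 = b2
byte 5: (05 ^ d0) ^ 73 = d5 ^ 73 = a6
byte 6: (c9 ^ a0) ^ 20 = 69 ^ 20 = 49
byte 7: (4c ^ 3b) ^ 74 = 77 ^ 74 = 03
byte 8: (cb ^ 48) ^ 68 = 83 ^ 68 = eb
byte 9: (4b ^ 97) ^ 65 = dc ^ 65 = b9

00000111 11110101 01011100 10111110 10110010 10100110 01001001 00000011 11101011 10111001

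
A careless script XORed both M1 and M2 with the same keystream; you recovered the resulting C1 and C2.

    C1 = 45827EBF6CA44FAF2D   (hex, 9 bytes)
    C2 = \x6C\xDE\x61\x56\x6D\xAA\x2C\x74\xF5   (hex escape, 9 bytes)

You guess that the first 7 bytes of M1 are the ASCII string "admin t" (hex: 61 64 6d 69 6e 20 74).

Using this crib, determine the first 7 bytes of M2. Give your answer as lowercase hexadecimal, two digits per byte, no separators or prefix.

First, C1 ⊕ C2 = (M1 ⊕ K) ⊕ (M2 ⊕ K) = M1 ⊕ M2, so the key drops out. Then M2 = (M1 ⊕ M2) ⊕ M1 over the first 7 bytes.
byte 0: (45 xor 6c) xor 61 = 29 xor 61 = 48
byte 1: (82 xor de) xor 64 = 5c xor 64 = 38
byte 2: (7e xor 61) xor 6d = 1f xor 6d = 72
byte 3: (bf xor 56) xor 69 = e9 xor 69 = 80
byte 4: (6c xor 6d) xor 6e = 01 xor 6e = 6f
byte 5: (a4 xor aa) xor 20 = 0e xor 20 = 2e
byte 6: (4f xor 2c) xor 74 = 63 xor 74 = 17

483872806f2e17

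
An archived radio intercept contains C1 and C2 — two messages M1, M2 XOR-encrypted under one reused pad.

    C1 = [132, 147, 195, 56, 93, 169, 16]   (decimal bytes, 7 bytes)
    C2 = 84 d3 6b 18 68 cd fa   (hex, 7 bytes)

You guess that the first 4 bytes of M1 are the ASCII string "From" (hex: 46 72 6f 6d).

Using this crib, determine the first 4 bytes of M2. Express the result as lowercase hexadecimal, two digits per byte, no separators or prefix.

4632c74d

First, C1 ⊕ C2 = (M1 ⊕ K) ⊕ (M2 ⊕ K) = M1 ⊕ M2, so the key drops out. Then M2 = (M1 ⊕ M2) ⊕ M1 over the first 4 bytes.
byte 0: (84 ^ 84) ^ 46 = 00 ^ 46 = 46
byte 1: (93 ^ d3) ^ 72 = 40 ^ 72 = 32
byte 2: (c3 ^ 6b) ^ 6f = a8 ^ 6f = c7
byte 3: (38 ^ 18) ^ 6d = 20 ^ 6d = 4d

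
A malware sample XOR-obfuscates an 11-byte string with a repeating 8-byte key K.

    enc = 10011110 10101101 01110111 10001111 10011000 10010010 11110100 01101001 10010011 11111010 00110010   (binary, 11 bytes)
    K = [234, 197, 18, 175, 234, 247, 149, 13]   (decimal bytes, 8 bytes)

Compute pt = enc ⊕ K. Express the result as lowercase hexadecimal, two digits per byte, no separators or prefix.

7468652072656164793f20

The 8-byte key repeats, so the effective keystream is ea c5 12 af ea f7 95 0d ea c5 12.
byte 0: 9e XOR ea = 74
byte 1: ad XOR c5 = 68
byte 2: 77 XOR 12 = 65
byte 3: 8f XOR af = 20
byte 4: 98 XOR ea = 72
byte 5: 92 XOR f7 = 65
byte 6: f4 XOR 95 = 61
byte 7: 69 XOR 0d = 64
byte 8: 93 XOR ea = 79
byte 9: fa XOR c5 = 3f
byte 10: 32 XOR 12 = 20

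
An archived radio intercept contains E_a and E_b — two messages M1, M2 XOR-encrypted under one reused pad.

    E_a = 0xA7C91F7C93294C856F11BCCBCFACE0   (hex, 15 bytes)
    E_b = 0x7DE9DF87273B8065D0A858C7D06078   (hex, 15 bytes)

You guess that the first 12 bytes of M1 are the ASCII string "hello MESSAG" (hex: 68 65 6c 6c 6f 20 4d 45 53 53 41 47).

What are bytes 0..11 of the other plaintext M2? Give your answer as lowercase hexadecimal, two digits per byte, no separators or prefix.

b245ac97db3281a5eceaa54b

First, E_a ⊕ E_b = (M1 ⊕ K) ⊕ (M2 ⊕ K) = M1 ⊕ M2, so the key drops out. Then M2 = (M1 ⊕ M2) ⊕ M1 over the first 12 bytes.
byte 0: (a7 XOR 7d) XOR 68 = da XOR 68 = b2
byte 1: (c9 XOR e9) XOR 65 = 20 XOR 65 = 45
byte 2: (1f XOR df) XOR 6c = c0 XOR 6c = ac
byte 3: (7c XOR 87) XOR 6c = fb XOR 6c = 97
byte 4: (93 XOR 27) XOR 6f = b4 XOR 6f = db
byte 5: (29 XOR 3b) XOR 20 = 12 XOR 20 = 32
byte 6: (4c XOR 80) XOR 4d = cc XOR 4d = 81
byte 7: (85 XOR 65) XOR 45 = e0 XOR 45 = a5
byte 8: (6f XOR d0) XOR 53 = bf XOR 53 = ec
byte 9: (11 XOR a8) XOR 53 = b9 XOR 53 = ea
byte 10: (bc XOR 58) XOR 41 = e4 XOR 41 = a5
byte 11: (cb XOR c7) XOR 47 = 0c XOR 47 = 4b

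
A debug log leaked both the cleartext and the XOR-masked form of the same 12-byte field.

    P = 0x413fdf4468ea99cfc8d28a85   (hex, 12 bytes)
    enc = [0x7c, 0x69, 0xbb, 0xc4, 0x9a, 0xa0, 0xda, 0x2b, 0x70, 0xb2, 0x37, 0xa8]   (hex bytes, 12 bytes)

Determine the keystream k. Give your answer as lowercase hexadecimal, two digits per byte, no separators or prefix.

Since enc = P ⊕ k, XORing both sides with P gives k = P ⊕ enc.
41 ^ 7c = 3d
3f ^ 69 = 56
df ^ bb = 64
44 ^ c4 = 80
68 ^ 9a = f2
ea ^ a0 = 4a
99 ^ da = 43
cf ^ 2b = e4
c8 ^ 70 = b8
d2 ^ b2 = 60
8a ^ 37 = bd
85 ^ a8 = 2d

3d566480f24a43e4b860bd2d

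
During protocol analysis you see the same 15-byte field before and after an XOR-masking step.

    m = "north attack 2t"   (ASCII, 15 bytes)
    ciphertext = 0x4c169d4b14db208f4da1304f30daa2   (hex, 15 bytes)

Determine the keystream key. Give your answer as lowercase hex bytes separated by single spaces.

22 79 ef 3f 7c fb 41 fb 39 c0 53 24 10 e8 d6

Since ciphertext = m ⊕ key, XORing both sides with m gives key = m ⊕ ciphertext.
byte 0: 6e ⊕ 4c = 22
byte 1: 6f ⊕ 16 = 79
byte 2: 72 ⊕ 9d = ef
byte 3: 74 ⊕ 4b = 3f
byte 4: 68 ⊕ 14 = 7c
byte 5: 20 ⊕ db = fb
byte 6: 61 ⊕ 20 = 41
byte 7: 74 ⊕ 8f = fb
byte 8: 74 ⊕ 4d = 39
byte 9: 61 ⊕ a1 = c0
byte 10: 63 ⊕ 30 = 53
byte 11: 6b ⊕ 4f = 24
byte 12: 20 ⊕ 30 = 10
byte 13: 32 ⊕ da = e8
byte 14: 74 ⊕ a2 = d6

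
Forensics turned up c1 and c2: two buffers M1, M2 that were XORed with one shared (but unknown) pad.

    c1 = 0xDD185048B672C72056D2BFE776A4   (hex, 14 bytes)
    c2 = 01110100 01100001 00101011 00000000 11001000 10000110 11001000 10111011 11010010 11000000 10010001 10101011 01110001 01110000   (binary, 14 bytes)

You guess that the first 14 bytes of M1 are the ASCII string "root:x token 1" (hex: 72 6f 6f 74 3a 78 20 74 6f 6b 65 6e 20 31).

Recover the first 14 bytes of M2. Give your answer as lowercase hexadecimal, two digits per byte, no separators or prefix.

db16143c448c2fefeb794b2227e5

First, c1 ⊕ c2 = (M1 ⊕ K) ⊕ (M2 ⊕ K) = M1 ⊕ M2, so the key drops out. Then M2 = (M1 ⊕ M2) ⊕ M1 over the first 14 bytes.
byte 0: (dd ^ 74) ^ 72 = a9 ^ 72 = db
byte 1: (18 ^ 61) ^ 6f = 79 ^ 6f = 16
byte 2: (50 ^ 2b) ^ 6f = 7b ^ 6f = 14
byte 3: (48 ^ 00) ^ 74 = 48 ^ 74 = 3c
byte 4: (b6 ^ c8) ^ 3a = 7e ^ 3a = 44
byte 5: (72 ^ 86) ^ 78 = f4 ^ 78 = 8c
byte 6: (c7 ^ c8) ^ 20 = 0f ^ 20 = 2f
byte 7: (20 ^ bb) ^ 74 = 9b ^ 74 = ef
byte 8: (56 ^ d2) ^ 6f = 84 ^ 6f = eb
byte 9: (d2 ^ c0) ^ 6b = 12 ^ 6b = 79
byte 10: (bf ^ 91) ^ 65 = 2e ^ 65 = 4b
byte 11: (e7 ^ ab) ^ 6e = 4c ^ 6e = 22
byte 12: (76 ^ 71) ^ 20 = 07 ^ 20 = 27
byte 13: (a4 ^ 70) ^ 31 = d4 ^ 31 = e5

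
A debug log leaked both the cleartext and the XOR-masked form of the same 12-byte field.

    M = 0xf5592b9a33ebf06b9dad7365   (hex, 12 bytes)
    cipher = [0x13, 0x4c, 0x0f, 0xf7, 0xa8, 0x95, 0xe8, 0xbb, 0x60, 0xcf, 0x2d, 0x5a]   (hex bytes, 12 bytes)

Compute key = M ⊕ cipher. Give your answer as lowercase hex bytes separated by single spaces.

Since cipher = M ⊕ key, XORing both sides with M gives key = M ⊕ cipher.
11110101 ⊕ 00010011 = 11100110
01011001 ⊕ 01001100 = 00010101
00101011 ⊕ 00001111 = 00100100
10011010 ⊕ 11110111 = 01101101
00110011 ⊕ 10101000 = 10011011
11101011 ⊕ 10010101 = 01111110
11110000 ⊕ 11101000 = 00011000
01101011 ⊕ 10111011 = 11010000
10011101 ⊕ 01100000 = 11111101
10101101 ⊕ 11001111 = 01100010
01110011 ⊕ 00101101 = 01011110
01100101 ⊕ 01011010 = 00111111

e6 15 24 6d 9b 7e 18 d0 fd 62 5e 3f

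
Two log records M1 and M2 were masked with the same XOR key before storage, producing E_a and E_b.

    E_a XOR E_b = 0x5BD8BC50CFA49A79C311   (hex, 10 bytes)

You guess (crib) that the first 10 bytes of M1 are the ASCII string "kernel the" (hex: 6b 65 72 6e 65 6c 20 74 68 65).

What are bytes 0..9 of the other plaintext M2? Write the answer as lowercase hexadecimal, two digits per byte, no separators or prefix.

30bdce3eaac8ba0dab74

Since E_a ⊕ E_b = M1 ⊕ M2, XORing with the guessed M1 bytes yields the corresponding M2 bytes: M2 = (E_a ⊕ E_b) ⊕ M1.
 91 xor 107 =  48
216 xor 101 = 189
188 xor 114 = 206
 80 xor 110 =  62
207 xor 101 = 170
164 xor 108 = 200
154 xor  32 = 186
121 xor 116 =  13
195 xor 104 = 171
 17 xor 101 = 116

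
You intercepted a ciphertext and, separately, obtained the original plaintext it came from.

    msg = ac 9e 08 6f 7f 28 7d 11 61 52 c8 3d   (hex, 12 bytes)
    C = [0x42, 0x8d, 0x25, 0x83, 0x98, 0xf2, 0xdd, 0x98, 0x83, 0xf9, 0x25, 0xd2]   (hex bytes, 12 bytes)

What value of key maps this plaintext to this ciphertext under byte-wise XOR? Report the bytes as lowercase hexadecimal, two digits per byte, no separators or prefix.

ee132dece7daa089e2abedef

Since C = msg ⊕ key, XORing both sides with msg gives key = msg ⊕ C.
10101100 ⊕ 01000010 = 11101110
10011110 ⊕ 10001101 = 00010011
00001000 ⊕ 00100101 = 00101101
01101111 ⊕ 10000011 = 11101100
01111111 ⊕ 10011000 = 11100111
00101000 ⊕ 11110010 = 11011010
01111101 ⊕ 11011101 = 10100000
00010001 ⊕ 10011000 = 10001001
01100001 ⊕ 10000011 = 11100010
01010010 ⊕ 11111001 = 10101011
11001000 ⊕ 00100101 = 11101101
00111101 ⊕ 11010010 = 11101111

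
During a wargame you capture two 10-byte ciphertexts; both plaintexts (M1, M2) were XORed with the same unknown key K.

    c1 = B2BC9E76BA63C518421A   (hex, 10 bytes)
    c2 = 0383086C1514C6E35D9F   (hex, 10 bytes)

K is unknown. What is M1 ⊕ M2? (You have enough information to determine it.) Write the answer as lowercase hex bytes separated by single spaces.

c1 ⊕ c2 = (M1 ⊕ K) ⊕ (M2 ⊕ K) = M1 ⊕ M2 — the shared key cancels under XOR.
byte 0: 10110010 ^ 00000011 = 10110001
byte 1: 10111100 ^ 10000011 = 00111111
byte 2: 10011110 ^ 00001000 = 10010110
byte 3: 01110110 ^ 01101100 = 00011010
byte 4: 10111010 ^ 00010101 = 10101111
byte 5: 01100011 ^ 00010100 = 01110111
byte 6: 11000101 ^ 11000110 = 00000011
byte 7: 00011000 ^ 11100011 = 11111011
byte 8: 01000010 ^ 01011101 = 00011111
byte 9: 00011010 ^ 10011111 = 10000101

b1 3f 96 1a af 77 03 fb 1f 85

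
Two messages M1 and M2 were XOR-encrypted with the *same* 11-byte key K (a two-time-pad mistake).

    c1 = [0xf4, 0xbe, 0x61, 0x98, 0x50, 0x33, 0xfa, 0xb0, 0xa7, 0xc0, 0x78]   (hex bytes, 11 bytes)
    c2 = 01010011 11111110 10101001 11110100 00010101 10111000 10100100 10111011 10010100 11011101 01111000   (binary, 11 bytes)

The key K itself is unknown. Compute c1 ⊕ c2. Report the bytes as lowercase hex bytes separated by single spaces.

c1 ⊕ c2 = (M1 ⊕ K) ⊕ (M2 ⊕ K) = M1 ⊕ M2 — the shared key cancels under XOR.
f4 ^ 53 = a7
be ^ fe = 40
61 ^ a9 = c8
98 ^ f4 = 6c
50 ^ 15 = 45
33 ^ b8 = 8b
fa ^ a4 = 5e
b0 ^ bb = 0b
a7 ^ 94 = 33
c0 ^ dd = 1d
78 ^ 78 = 00

a7 40 c8 6c 45 8b 5e 0b 33 1d 00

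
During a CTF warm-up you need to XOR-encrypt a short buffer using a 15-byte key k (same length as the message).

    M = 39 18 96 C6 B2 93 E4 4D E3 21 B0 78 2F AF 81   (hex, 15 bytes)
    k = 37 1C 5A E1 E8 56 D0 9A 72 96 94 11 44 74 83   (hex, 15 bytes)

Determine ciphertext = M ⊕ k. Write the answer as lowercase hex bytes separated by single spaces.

0e 04 cc 27 5a c5 34 d7 91 b7 24 69 6b db 02

39 xor 37 = 0e
18 xor 1c = 04
96 xor 5a = cc
c6 xor e1 = 27
b2 xor e8 = 5a
93 xor 56 = c5
e4 xor d0 = 34
4d xor 9a = d7
e3 xor 72 = 91
21 xor 96 = b7
b0 xor 94 = 24
78 xor 11 = 69
2f xor 44 = 6b
af xor 74 = db
81 xor 83 = 02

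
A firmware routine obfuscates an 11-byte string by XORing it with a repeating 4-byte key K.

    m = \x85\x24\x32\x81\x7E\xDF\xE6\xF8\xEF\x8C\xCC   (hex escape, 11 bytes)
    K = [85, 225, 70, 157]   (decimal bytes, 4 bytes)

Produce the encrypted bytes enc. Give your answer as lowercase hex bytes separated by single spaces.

The 4-byte key repeats, so the effective keystream is 55 e1 46 9d 55 e1 46 9d 55 e1 46.
byte 0: 133 ⊕  85 = 208
byte 1:  36 ⊕ 225 = 197
byte 2:  50 ⊕  70 = 116
byte 3: 129 ⊕ 157 =  28
byte 4: 126 ⊕  85 =  43
byte 5: 223 ⊕ 225 =  62
byte 6: 230 ⊕  70 = 160
byte 7: 248 ⊕ 157 = 101
byte 8: 239 ⊕  85 = 186
byte 9: 140 ⊕ 225 = 109
byte 10: 204 ⊕  70 = 138

d0 c5 74 1c 2b 3e a0 65 ba 6d 8a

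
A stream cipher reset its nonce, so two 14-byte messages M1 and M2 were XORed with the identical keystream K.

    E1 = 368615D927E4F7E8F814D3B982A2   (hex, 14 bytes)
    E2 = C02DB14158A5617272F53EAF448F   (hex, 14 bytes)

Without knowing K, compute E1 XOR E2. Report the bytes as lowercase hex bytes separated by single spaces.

E1 ⊕ E2 = (M1 ⊕ K) ⊕ (M2 ⊕ K) = M1 ⊕ M2 — the shared key cancels under XOR.
 54 xor 192 = 246
134 xor  45 = 171
 21 xor 177 = 164
217 xor  65 = 152
 39 xor  88 = 127
228 xor 165 =  65
247 xor  97 = 150
232 xor 114 = 154
248 xor 114 = 138
 20 xor 245 = 225
211 xor  62 = 237
185 xor 175 =  22
130 xor  68 = 198
162 xor 143 =  45

f6 ab a4 98 7f 41 96 9a 8a e1 ed 16 c6 2d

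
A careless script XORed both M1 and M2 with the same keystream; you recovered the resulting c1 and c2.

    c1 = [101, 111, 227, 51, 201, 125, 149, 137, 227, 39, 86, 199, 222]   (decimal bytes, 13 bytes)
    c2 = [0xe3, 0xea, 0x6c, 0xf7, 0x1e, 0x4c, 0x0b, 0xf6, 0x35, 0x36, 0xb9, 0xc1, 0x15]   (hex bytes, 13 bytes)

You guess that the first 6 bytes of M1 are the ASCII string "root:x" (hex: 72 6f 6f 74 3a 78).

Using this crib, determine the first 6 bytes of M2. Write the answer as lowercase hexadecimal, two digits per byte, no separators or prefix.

f4eae0b0ed49

First, c1 ⊕ c2 = (M1 ⊕ K) ⊕ (M2 ⊕ K) = M1 ⊕ M2, so the key drops out. Then M2 = (M1 ⊕ M2) ⊕ M1 over the first 6 bytes.
byte 0: (65 ⊕ e3) ⊕ 72 = 86 ⊕ 72 = f4
byte 1: (6f ⊕ ea) ⊕ 6f = 85 ⊕ 6f = ea
byte 2: (e3 ⊕ 6c) ⊕ 6f = 8f ⊕ 6f = e0
byte 3: (33 ⊕ f7) ⊕ 74 = c4 ⊕ 74 = b0
byte 4: (c9 ⊕ 1e) ⊕ 3a = d7 ⊕ 3a = ed
byte 5: (7d ⊕ 4c) ⊕ 78 = 31 ⊕ 78 = 49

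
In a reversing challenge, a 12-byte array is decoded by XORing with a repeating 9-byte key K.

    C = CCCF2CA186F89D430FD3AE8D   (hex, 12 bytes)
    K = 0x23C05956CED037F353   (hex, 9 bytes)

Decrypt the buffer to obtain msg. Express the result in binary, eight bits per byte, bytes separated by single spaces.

The 9-byte key repeats, so the effective keystream is 23 c0 59 56 ce d0 37 f3 53 23 c0 59.
byte 0: 204 xor  35 = 239
byte 1: 207 xor 192 =  15
byte 2:  44 xor  89 = 117
byte 3: 161 xor  86 = 247
byte 4: 134 xor 206 =  72
byte 5: 248 xor 208 =  40
byte 6: 157 xor  55 = 170
byte 7:  67 xor 243 = 176
byte 8:  15 xor  83 =  92
byte 9: 211 xor  35 = 240
byte 10: 174 xor 192 = 110
byte 11: 141 xor  89 = 212

11101111 00001111 01110101 11110111 01001000 00101000 10101010 10110000 01011100 11110000 01101110 11010100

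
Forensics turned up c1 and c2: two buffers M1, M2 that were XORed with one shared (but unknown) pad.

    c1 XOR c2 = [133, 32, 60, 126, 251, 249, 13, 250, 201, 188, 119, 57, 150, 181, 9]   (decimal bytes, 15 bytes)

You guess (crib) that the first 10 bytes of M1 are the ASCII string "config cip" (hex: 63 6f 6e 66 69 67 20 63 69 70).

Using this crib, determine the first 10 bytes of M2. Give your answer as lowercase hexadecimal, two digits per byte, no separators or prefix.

Since c1 ⊕ c2 = M1 ⊕ M2, XORing with the guessed M1 bytes yields the corresponding M2 bytes: M2 = (c1 ⊕ c2) ⊕ M1.
byte 0: 85 xor 63 = e6
byte 1: 20 xor 6f = 4f
byte 2: 3c xor 6e = 52
byte 3: 7e xor 66 = 18
byte 4: fb xor 69 = 92
byte 5: f9 xor 67 = 9e
byte 6: 0d xor 20 = 2d
byte 7: fa xor 63 = 99
byte 8: c9 xor 69 = a0
byte 9: bc xor 70 = cc

e64f5218929e2d99a0cc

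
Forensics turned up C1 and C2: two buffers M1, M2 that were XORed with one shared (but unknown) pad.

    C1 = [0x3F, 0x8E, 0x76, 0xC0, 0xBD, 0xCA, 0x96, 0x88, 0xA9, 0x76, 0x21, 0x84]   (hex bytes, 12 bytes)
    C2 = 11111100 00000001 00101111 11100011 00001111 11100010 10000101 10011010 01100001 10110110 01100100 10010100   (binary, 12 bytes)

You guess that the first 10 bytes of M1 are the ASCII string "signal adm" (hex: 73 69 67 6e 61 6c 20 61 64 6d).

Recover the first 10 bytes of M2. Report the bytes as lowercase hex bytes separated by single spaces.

First, C1 ⊕ C2 = (M1 ⊕ K) ⊕ (M2 ⊕ K) = M1 ⊕ M2, so the key drops out. Then M2 = (M1 ⊕ M2) ⊕ M1 over the first 10 bytes.
byte 0: (3f ^ fc) ^ 73 = c3 ^ 73 = b0
byte 1: (8e ^ 01) ^ 69 = 8f ^ 69 = e6
byte 2: (76 ^ 2f) ^ 67 = 59 ^ 67 = 3e
byte 3: (c0 ^ e3) ^ 6e = 23 ^ 6e = 4d
byte 4: (bd ^ 0f) ^ 61 = b2 ^ 61 = d3
byte 5: (ca ^ e2) ^ 6c = 28 ^ 6c = 44
byte 6: (96 ^ 85) ^ 20 = 13 ^ 20 = 33
byte 7: (88 ^ 9a) ^ 61 = 12 ^ 61 = 73
byte 8: (a9 ^ 61) ^ 64 = c8 ^ 64 = ac
byte 9: (76 ^ b6) ^ 6d = c0 ^ 6d = ad

b0 e6 3e 4d d3 44 33 73 ac ad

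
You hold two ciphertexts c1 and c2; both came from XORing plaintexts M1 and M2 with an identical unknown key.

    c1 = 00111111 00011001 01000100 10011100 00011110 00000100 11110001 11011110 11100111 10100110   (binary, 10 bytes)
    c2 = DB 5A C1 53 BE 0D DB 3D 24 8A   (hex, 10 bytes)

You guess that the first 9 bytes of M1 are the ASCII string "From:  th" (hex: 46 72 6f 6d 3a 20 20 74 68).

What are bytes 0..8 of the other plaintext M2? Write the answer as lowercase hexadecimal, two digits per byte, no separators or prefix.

First, c1 ⊕ c2 = (M1 ⊕ K) ⊕ (M2 ⊕ K) = M1 ⊕ M2, so the key drops out. Then M2 = (M1 ⊕ M2) ⊕ M1 over the first 9 bytes.
byte 0: (3f XOR db) XOR 46 = e4 XOR 46 = a2
byte 1: (19 XOR 5a) XOR 72 = 43 XOR 72 = 31
byte 2: (44 XOR c1) XOR 6f = 85 XOR 6f = ea
byte 3: (9c XOR 53) XOR 6d = cf XOR 6d = a2
byte 4: (1e XOR be) XOR 3a = a0 XOR 3a = 9a
byte 5: (04 XOR 0d) XOR 20 = 09 XOR 20 = 29
byte 6: (f1 XOR db) XOR 20 = 2a XOR 20 = 0a
byte 7: (de XOR 3d) XOR 74 = e3 XOR 74 = 97
byte 8: (e7 XOR 24) XOR 68 = c3 XOR 68 = ab

a231eaa29a290a97ab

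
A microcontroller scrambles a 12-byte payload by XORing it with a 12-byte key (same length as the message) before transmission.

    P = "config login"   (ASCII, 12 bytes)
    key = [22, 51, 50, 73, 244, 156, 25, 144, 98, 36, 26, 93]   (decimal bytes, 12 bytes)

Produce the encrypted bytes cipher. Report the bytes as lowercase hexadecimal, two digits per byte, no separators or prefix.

755c5c2f9dfb39fc0d437333

63 XOR 16 = 75
6f XOR 33 = 5c
6e XOR 32 = 5c
66 XOR 49 = 2f
69 XOR f4 = 9d
67 XOR 9c = fb
20 XOR 19 = 39
6c XOR 90 = fc
6f XOR 62 = 0d
67 XOR 24 = 43
69 XOR 1a = 73
6e XOR 5d = 33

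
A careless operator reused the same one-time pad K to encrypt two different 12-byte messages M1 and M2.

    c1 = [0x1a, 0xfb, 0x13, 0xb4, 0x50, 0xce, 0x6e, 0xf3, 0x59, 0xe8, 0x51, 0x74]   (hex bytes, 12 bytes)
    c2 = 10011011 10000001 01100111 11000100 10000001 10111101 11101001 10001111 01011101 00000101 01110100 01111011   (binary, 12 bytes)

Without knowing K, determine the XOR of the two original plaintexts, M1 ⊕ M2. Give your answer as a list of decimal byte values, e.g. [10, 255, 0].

[129, 122, 116, 112, 209, 115, 135, 124, 4, 237, 37, 15]

c1 ⊕ c2 = (M1 ⊕ K) ⊕ (M2 ⊕ K) = M1 ⊕ M2 — the shared key cancels under XOR.
1a ⊕ 9b = 81
fb ⊕ 81 = 7a
13 ⊕ 67 = 74
b4 ⊕ c4 = 70
50 ⊕ 81 = d1
ce ⊕ bd = 73
6e ⊕ e9 = 87
f3 ⊕ 8f = 7c
59 ⊕ 5d = 04
e8 ⊕ 05 = ed
51 ⊕ 74 = 25
74 ⊕ 7b = 0f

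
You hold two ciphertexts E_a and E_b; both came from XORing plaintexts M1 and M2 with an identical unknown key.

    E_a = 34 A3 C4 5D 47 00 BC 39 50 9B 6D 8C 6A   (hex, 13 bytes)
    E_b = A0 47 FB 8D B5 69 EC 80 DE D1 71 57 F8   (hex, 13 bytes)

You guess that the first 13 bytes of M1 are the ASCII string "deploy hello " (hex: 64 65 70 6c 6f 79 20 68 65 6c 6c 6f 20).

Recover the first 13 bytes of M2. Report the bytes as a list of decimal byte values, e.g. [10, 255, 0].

First, E_a ⊕ E_b = (M1 ⊕ K) ⊕ (M2 ⊕ K) = M1 ⊕ M2, so the key drops out. Then M2 = (M1 ⊕ M2) ⊕ M1 over the first 13 bytes.
byte 0: (34 xor a0) xor 64 = 94 xor 64 = f0
byte 1: (a3 xor 47) xor 65 = e4 xor 65 = 81
byte 2: (c4 xor fb) xor 70 = 3f xor 70 = 4f
byte 3: (5d xor 8d) xor 6c = d0 xor 6c = bc
byte 4: (47 xor b5) xor 6f = f2 xor 6f = 9d
byte 5: (00 xor 69) xor 79 = 69 xor 79 = 10
byte 6: (bc xor ec) xor 20 = 50 xor 20 = 70
byte 7: (39 xor 80) xor 68 = b9 xor 68 = d1
byte 8: (50 xor de) xor 65 = 8e xor 65 = eb
byte 9: (9b xor d1) xor 6c = 4a xor 6c = 26
byte 10: (6d xor 71) xor 6c = 1c xor 6c = 70
byte 11: (8c xor 57) xor 6f = db xor 6f = b4
byte 12: (6a xor f8) xor 20 = 92 xor 20 = b2

[240, 129, 79, 188, 157, 16, 112, 209, 235, 38, 112, 180, 178]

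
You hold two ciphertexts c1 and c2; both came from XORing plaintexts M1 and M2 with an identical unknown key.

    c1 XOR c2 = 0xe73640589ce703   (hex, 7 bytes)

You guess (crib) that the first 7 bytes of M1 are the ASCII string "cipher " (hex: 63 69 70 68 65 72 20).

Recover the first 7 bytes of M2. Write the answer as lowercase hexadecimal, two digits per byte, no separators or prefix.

845f3030f99523

Since c1 ⊕ c2 = M1 ⊕ M2, XORing with the guessed M1 bytes yields the corresponding M2 bytes: M2 = (c1 ⊕ c2) ⊕ M1.
11100111 xor 01100011 = 10000100
00110110 xor 01101001 = 01011111
01000000 xor 01110000 = 00110000
01011000 xor 01101000 = 00110000
10011100 xor 01100101 = 11111001
11100111 xor 01110010 = 10010101
00000011 xor 00100000 = 00100011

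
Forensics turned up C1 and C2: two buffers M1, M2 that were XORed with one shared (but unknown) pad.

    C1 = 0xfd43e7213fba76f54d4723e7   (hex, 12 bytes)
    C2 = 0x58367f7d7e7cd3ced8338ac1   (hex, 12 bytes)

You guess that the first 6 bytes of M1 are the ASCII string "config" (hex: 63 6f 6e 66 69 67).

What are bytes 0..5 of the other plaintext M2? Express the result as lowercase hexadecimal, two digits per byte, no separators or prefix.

c61af63a28a1

First, C1 ⊕ C2 = (M1 ⊕ K) ⊕ (M2 ⊕ K) = M1 ⊕ M2, so the key drops out. Then M2 = (M1 ⊕ M2) ⊕ M1 over the first 6 bytes.
byte 0: (fd XOR 58) XOR 63 = a5 XOR 63 = c6
byte 1: (43 XOR 36) XOR 6f = 75 XOR 6f = 1a
byte 2: (e7 XOR 7f) XOR 6e = 98 XOR 6e = f6
byte 3: (21 XOR 7d) XOR 66 = 5c XOR 66 = 3a
byte 4: (3f XOR 7e) XOR 69 = 41 XOR 69 = 28
byte 5: (ba XOR 7c) XOR 67 = c6 XOR 67 = a1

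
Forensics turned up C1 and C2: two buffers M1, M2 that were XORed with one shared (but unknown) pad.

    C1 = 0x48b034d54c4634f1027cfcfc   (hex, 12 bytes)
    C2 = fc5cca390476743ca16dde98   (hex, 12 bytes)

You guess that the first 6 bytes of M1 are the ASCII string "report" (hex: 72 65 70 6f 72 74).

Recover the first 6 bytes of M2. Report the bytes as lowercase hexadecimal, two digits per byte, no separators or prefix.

First, C1 ⊕ C2 = (M1 ⊕ K) ⊕ (M2 ⊕ K) = M1 ⊕ M2, so the key drops out. Then M2 = (M1 ⊕ M2) ⊕ M1 over the first 6 bytes.
byte 0: (48 ⊕ fc) ⊕ 72 = b4 ⊕ 72 = c6
byte 1: (b0 ⊕ 5c) ⊕ 65 = ec ⊕ 65 = 89
byte 2: (34 ⊕ ca) ⊕ 70 = fe ⊕ 70 = 8e
byte 3: (d5 ⊕ 39) ⊕ 6f = ec ⊕ 6f = 83
byte 4: (4c ⊕ 04) ⊕ 72 = 48 ⊕ 72 = 3a
byte 5: (46 ⊕ 76) ⊕ 74 = 30 ⊕ 74 = 44

c6898e833a44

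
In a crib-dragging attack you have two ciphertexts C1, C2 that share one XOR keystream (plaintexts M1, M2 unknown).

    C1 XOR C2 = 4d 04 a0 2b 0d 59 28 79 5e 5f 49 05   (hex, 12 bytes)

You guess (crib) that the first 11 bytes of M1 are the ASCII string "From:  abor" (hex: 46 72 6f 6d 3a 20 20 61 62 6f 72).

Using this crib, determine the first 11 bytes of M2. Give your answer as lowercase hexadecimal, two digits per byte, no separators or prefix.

0b76cf46377908183c303b

Since C1 ⊕ C2 = M1 ⊕ M2, XORing with the guessed M1 bytes yields the corresponding M2 bytes: M2 = (C1 ⊕ C2) ⊕ M1.
byte 0: 4d ^ 46 = 0b
byte 1: 04 ^ 72 = 76
byte 2: a0 ^ 6f = cf
byte 3: 2b ^ 6d = 46
byte 4: 0d ^ 3a = 37
byte 5: 59 ^ 20 = 79
byte 6: 28 ^ 20 = 08
byte 7: 79 ^ 61 = 18
byte 8: 5e ^ 62 = 3c
byte 9: 5f ^ 6f = 30
byte 10: 49 ^ 72 = 3b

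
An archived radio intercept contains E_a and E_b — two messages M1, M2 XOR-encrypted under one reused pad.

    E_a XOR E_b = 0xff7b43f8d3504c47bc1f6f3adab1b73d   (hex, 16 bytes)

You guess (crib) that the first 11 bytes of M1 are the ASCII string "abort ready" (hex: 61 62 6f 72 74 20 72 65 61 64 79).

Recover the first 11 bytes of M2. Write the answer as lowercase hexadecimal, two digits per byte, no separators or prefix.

9e192c8aa7703e22dd7b16

Since E_a ⊕ E_b = M1 ⊕ M2, XORing with the guessed M1 bytes yields the corresponding M2 bytes: M2 = (E_a ⊕ E_b) ⊕ M1.
byte 0: 11111111 ⊕ 01100001 = 10011110
byte 1: 01111011 ⊕ 01100010 = 00011001
byte 2: 01000011 ⊕ 01101111 = 00101100
byte 3: 11111000 ⊕ 01110010 = 10001010
byte 4: 11010011 ⊕ 01110100 = 10100111
byte 5: 01010000 ⊕ 00100000 = 01110000
byte 6: 01001100 ⊕ 01110010 = 00111110
byte 7: 01000111 ⊕ 01100101 = 00100010
byte 8: 10111100 ⊕ 01100001 = 11011101
byte 9: 00011111 ⊕ 01100100 = 01111011
byte 10: 01101111 ⊕ 01111001 = 00010110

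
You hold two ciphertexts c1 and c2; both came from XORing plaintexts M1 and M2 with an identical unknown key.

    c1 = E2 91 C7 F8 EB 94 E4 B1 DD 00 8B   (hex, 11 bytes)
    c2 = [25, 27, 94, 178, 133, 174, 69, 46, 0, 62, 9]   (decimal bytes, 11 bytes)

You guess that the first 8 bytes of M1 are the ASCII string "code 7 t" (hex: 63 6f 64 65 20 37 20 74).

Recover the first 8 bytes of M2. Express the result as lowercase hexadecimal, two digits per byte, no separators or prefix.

First, c1 ⊕ c2 = (M1 ⊕ K) ⊕ (M2 ⊕ K) = M1 ⊕ M2, so the key drops out. Then M2 = (M1 ⊕ M2) ⊕ M1 over the first 8 bytes.
byte 0: (e2 ⊕ 19) ⊕ 63 = fb ⊕ 63 = 98
byte 1: (91 ⊕ 1b) ⊕ 6f = 8a ⊕ 6f = e5
byte 2: (c7 ⊕ 5e) ⊕ 64 = 99 ⊕ 64 = fd
byte 3: (f8 ⊕ b2) ⊕ 65 = 4a ⊕ 65 = 2f
byte 4: (eb ⊕ 85) ⊕ 20 = 6e ⊕ 20 = 4e
byte 5: (94 ⊕ ae) ⊕ 37 = 3a ⊕ 37 = 0d
byte 6: (e4 ⊕ 45) ⊕ 20 = a1 ⊕ 20 = 81
byte 7: (b1 ⊕ 2e) ⊕ 74 = 9f ⊕ 74 = eb

98e5fd2f4e0d81eb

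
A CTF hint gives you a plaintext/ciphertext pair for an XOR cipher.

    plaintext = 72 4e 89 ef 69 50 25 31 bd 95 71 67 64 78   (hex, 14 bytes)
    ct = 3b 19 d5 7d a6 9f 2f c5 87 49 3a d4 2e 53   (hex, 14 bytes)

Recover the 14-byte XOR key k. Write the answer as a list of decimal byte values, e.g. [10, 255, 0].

[73, 87, 92, 146, 207, 207, 10, 244, 58, 220, 75, 179, 74, 43]

Since ct = plaintext ⊕ k, XORing both sides with plaintext gives k = plaintext ⊕ ct.
72 ⊕ 3b = 49
4e ⊕ 19 = 57
89 ⊕ d5 = 5c
ef ⊕ 7d = 92
69 ⊕ a6 = cf
50 ⊕ 9f = cf
25 ⊕ 2f = 0a
31 ⊕ c5 = f4
bd ⊕ 87 = 3a
95 ⊕ 49 = dc
71 ⊕ 3a = 4b
67 ⊕ d4 = b3
64 ⊕ 2e = 4a
78 ⊕ 53 = 2b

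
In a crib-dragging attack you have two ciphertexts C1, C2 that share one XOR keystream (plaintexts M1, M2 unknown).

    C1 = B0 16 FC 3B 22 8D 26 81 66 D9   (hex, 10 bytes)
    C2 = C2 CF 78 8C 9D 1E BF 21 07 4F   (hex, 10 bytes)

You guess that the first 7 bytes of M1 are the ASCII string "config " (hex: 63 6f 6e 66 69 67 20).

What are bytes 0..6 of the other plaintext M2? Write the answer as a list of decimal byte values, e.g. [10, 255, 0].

First, C1 ⊕ C2 = (M1 ⊕ K) ⊕ (M2 ⊕ K) = M1 ⊕ M2, so the key drops out. Then M2 = (M1 ⊕ M2) ⊕ M1 over the first 7 bytes.
byte 0: (b0 ^ c2) ^ 63 = 72 ^ 63 = 11
byte 1: (16 ^ cf) ^ 6f = d9 ^ 6f = b6
byte 2: (fc ^ 78) ^ 6e = 84 ^ 6e = ea
byte 3: (3b ^ 8c) ^ 66 = b7 ^ 66 = d1
byte 4: (22 ^ 9d) ^ 69 = bf ^ 69 = d6
byte 5: (8d ^ 1e) ^ 67 = 93 ^ 67 = f4
byte 6: (26 ^ bf) ^ 20 = 99 ^ 20 = b9

[17, 182, 234, 209, 214, 244, 185]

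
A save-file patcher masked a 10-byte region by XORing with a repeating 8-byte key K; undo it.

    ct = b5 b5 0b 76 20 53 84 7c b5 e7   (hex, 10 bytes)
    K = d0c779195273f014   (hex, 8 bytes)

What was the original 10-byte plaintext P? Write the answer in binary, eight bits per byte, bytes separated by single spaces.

The 8-byte key repeats, so the effective keystream is d0 c7 79 19 52 73 f0 14 d0 c7.
byte 0: b5 xor d0 = 65
byte 1: b5 xor c7 = 72
byte 2: 0b xor 79 = 72
byte 3: 76 xor 19 = 6f
byte 4: 20 xor 52 = 72
byte 5: 53 xor 73 = 20
byte 6: 84 xor f0 = 74
byte 7: 7c xor 14 = 68
byte 8: b5 xor d0 = 65
byte 9: e7 xor c7 = 20

01100101 01110010 01110010 01101111 01110010 00100000 01110100 01101000 01100101 00100000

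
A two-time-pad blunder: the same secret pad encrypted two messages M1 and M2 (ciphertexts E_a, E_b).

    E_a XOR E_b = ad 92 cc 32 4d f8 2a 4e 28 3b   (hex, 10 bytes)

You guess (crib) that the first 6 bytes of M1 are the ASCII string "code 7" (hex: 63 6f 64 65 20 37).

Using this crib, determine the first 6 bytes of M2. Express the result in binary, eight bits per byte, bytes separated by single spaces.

Since E_a ⊕ E_b = M1 ⊕ M2, XORing with the guessed M1 bytes yields the corresponding M2 bytes: M2 = (E_a ⊕ E_b) ⊕ M1.
ad xor 63 = ce
92 xor 6f = fd
cc xor 64 = a8
32 xor 65 = 57
4d xor 20 = 6d
f8 xor 37 = cf

11001110 11111101 10101000 01010111 01101101 11001111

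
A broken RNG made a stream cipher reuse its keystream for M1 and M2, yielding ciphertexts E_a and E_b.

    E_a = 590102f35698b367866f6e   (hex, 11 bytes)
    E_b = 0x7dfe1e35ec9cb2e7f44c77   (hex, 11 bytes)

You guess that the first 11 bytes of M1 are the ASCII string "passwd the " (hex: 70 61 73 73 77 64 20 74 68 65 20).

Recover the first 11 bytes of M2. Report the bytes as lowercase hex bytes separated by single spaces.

54 9e 6f b5 cd 60 21 f4 1a 46 39

First, E_a ⊕ E_b = (M1 ⊕ K) ⊕ (M2 ⊕ K) = M1 ⊕ M2, so the key drops out. Then M2 = (M1 ⊕ M2) ⊕ M1 over the first 11 bytes.
byte 0: (59 xor 7d) xor 70 = 24 xor 70 = 54
byte 1: (01 xor fe) xor 61 = ff xor 61 = 9e
byte 2: (02 xor 1e) xor 73 = 1c xor 73 = 6f
byte 3: (f3 xor 35) xor 73 = c6 xor 73 = b5
byte 4: (56 xor ec) xor 77 = ba xor 77 = cd
byte 5: (98 xor 9c) xor 64 = 04 xor 64 = 60
byte 6: (b3 xor b2) xor 20 = 01 xor 20 = 21
byte 7: (67 xor e7) xor 74 = 80 xor 74 = f4
byte 8: (86 xor f4) xor 68 = 72 xor 68 = 1a
byte 9: (6f xor 4c) xor 65 = 23 xor 65 = 46
byte 10: (6e xor 77) xor 20 = 19 xor 20 = 39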